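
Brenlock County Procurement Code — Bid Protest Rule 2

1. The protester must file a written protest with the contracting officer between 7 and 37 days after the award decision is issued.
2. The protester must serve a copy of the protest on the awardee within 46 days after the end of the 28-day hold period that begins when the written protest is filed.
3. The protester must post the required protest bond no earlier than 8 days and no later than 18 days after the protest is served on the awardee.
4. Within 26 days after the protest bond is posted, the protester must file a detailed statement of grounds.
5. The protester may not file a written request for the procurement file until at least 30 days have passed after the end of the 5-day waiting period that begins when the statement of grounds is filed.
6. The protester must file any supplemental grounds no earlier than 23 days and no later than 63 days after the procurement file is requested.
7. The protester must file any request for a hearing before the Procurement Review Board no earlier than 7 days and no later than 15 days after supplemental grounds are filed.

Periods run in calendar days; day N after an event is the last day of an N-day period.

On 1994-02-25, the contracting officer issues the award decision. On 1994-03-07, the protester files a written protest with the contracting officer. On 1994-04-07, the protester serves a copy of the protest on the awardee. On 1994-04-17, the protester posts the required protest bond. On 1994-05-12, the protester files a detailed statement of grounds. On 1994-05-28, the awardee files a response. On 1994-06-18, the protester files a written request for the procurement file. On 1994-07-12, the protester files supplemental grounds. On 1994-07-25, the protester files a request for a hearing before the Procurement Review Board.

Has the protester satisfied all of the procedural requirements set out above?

Yes

Step 1 — 7 and 37 days from 1994-02-25 (when the award decision is issued) are 1994-03-04 and 1994-04-03 respectively; done 1994-03-07 — within the window.
Step 2 — counting 46 days from 1994-04-04 (end of the 28-day hold period, which began when the written protest is filed on 1994-03-07) gives a deadline of 1994-05-20; 1994-04-07 is within that limit.
Step 3 — 8 and 18 days from 1994-04-07 (when the protest is served on the awardee) are 1994-04-15 and 1994-04-25 respectively; 1994-04-17 falls inside that range.
Step 4 — counting 26 days from 1994-04-17 (when the protest bond is posted) gives a deadline of 1994-05-13; completed 1994-05-12, before the deadline.
Step 5 — must wait 30 days from 1994-05-17 (end of the 5-day waiting period, which began when the statement of grounds is filed on 1994-05-12), so not before 1994-06-16; done 1994-06-18 — permitted.
Step 6 — 23 and 63 days from 1994-06-18 (when the procurement file is requested) are 1994-07-11 and 1994-08-20 respectively; done 1994-07-12 — within the window.
Step 7 — 7 and 15 days from 1994-07-12 (when supplemental grounds are filed) are 1994-07-19 and 1994-07-27 respectively; done 1994-07-25, which is between those dates.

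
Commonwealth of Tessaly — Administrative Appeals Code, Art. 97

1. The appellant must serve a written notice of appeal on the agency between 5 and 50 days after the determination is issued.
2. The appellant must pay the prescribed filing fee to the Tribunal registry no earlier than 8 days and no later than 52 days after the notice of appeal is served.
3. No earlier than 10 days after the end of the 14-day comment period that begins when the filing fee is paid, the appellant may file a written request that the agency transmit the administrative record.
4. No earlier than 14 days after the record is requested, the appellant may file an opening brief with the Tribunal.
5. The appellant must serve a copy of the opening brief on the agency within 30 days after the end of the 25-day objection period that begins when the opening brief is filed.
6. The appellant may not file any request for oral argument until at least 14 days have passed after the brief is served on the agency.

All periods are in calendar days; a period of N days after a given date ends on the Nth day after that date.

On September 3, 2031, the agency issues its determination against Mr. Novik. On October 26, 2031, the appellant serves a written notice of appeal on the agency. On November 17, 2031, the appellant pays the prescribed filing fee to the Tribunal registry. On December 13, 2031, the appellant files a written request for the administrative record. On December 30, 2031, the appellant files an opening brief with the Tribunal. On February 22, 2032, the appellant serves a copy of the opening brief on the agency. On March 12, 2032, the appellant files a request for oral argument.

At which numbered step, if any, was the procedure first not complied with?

(1) the permitted window runs from September 3, 2031 + 5 = September 8, 2031 to September 3, 2031 + 50 = October 23, 2031; done October 26, 2031 — 3 days after the window closed.
The procedure was therefore not followed at step 1.

Step 1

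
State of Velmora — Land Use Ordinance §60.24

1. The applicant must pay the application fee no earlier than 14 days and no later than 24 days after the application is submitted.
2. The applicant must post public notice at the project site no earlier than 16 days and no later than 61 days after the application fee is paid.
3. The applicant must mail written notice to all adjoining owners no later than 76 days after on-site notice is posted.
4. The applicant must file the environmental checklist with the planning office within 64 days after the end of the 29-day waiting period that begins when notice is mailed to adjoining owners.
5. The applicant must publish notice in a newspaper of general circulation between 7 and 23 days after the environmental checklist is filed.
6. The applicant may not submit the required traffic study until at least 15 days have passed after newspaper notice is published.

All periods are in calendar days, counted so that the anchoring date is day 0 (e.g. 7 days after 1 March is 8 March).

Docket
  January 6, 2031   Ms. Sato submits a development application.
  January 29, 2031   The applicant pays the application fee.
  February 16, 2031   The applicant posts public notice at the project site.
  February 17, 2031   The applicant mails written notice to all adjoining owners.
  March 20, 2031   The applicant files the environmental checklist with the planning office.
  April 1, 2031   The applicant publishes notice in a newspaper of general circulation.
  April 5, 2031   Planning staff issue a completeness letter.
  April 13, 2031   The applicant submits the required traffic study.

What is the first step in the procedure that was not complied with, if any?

Step 1: the window is 14–24 days after January 6, 2031 (when the application is submitted), so January 20, 2031 through January 30, 2031; done January 29, 2031, which is between those dates.
Step 2: the window is 16–61 days after January 29, 2031 (when the application fee is paid), so February 14, 2031 through March 31, 2031; February 16, 2031 falls inside that range.
Step 3: 76 days after February 16, 2031 (when on-site notice is posted) is May 3, 2031; February 17, 2031 is within that limit.
Step 4: 64 days after March 18, 2031 (end of the 29-day waiting period, which began when notice is mailed to adjoining owners on February 17, 2031) is May 21, 2031; done March 20, 2031 — timely.
Step 5: the window is 7–23 days after March 20, 2031 (when the environmental checklist is filed), so March 27, 2031 through April 12, 2031; done April 1, 2031 — within the window.
Step 6: the earliest permitted date is 15 days after April 1, 2031 (when newspaper notice is published), i.e. April 16, 2031; April 13, 2031 is 3 days before the earliest permitted date.

Step 6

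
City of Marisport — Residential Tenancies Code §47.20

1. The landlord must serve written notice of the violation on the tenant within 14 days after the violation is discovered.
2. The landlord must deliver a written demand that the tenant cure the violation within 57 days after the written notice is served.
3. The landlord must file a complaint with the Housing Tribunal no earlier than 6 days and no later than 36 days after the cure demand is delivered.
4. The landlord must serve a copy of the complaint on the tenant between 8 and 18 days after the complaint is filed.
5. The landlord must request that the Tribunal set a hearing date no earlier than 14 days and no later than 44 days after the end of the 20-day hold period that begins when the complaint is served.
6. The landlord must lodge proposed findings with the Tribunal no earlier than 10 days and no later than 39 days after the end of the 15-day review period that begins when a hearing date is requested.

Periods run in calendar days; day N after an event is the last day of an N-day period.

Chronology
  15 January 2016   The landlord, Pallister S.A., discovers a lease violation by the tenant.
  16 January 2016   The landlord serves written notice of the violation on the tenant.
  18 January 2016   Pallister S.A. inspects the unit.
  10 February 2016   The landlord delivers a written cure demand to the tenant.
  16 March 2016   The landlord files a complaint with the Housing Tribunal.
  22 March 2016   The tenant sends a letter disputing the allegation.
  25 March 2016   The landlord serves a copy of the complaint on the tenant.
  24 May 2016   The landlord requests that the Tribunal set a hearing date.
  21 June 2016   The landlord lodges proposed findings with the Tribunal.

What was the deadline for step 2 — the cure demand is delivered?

13 March 2016

Step 2 runs from 16 January 2016, when the written notice is served. 57 days after 16 January 2016 is 13 March 2016.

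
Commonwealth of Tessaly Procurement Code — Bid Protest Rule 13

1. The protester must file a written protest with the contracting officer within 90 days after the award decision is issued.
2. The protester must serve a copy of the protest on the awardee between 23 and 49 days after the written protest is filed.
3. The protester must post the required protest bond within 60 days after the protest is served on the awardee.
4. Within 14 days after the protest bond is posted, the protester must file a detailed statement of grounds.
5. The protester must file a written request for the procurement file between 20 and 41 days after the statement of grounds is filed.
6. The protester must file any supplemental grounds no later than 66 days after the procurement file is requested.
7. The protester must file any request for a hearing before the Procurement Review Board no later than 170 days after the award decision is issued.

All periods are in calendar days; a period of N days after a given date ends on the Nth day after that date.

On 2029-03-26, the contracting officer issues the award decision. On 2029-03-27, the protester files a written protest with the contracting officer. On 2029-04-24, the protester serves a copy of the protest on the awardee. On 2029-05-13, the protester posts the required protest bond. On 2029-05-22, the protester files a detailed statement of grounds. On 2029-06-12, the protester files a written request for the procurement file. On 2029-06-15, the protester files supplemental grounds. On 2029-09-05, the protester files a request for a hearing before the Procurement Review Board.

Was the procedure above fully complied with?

Step 1: 90 days after 2029-03-26 (when the award decision is issued) is 2029-06-24; done 2029-03-27 — timely.
Step 2: the window is 23–49 days after 2029-03-27 (when the written protest is filed), so 2029-04-19 through 2029-05-15; done 2029-04-24, which is between those dates.
Step 3: 60 days after 2029-04-24 (when the protest is served on the awardee) is 2029-06-23; completed 2029-05-13, before the deadline.
Step 4: 14 days after 2029-05-13 (when the protest bond is posted) is 2029-05-27; completed 2029-05-22, before the deadline.
Step 5: the window is 20–41 days after 2029-05-22 (when the statement of grounds is filed), so 2029-06-11 through 2029-07-02; done 2029-06-12 — within the window.
Step 6: 66 days after 2029-06-12 (when the procurement file is requested) is 2029-08-17; 2029-06-15 is within that limit.
Step 7: 170 days after 2029-03-26 (when the award decision is issued) is 2029-09-12; 2029-09-05 is within that limit.

Yes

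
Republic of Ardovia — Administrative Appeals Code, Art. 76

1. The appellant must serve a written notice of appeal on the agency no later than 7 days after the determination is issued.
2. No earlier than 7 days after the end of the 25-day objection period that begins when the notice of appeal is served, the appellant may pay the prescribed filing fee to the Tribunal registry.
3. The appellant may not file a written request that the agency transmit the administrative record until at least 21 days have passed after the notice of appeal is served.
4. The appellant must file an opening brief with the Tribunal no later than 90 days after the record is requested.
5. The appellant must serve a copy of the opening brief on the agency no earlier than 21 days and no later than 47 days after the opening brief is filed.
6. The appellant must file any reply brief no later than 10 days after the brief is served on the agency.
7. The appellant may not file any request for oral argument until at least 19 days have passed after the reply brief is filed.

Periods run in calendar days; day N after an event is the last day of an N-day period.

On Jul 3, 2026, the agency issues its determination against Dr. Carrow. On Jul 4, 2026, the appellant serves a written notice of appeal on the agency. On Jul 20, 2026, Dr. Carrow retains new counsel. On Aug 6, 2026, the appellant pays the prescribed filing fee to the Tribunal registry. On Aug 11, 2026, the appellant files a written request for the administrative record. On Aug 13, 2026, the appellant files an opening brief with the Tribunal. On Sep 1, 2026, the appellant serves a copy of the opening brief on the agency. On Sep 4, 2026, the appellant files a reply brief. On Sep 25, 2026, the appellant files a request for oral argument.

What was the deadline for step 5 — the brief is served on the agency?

Sep 29, 2026

Step 5 runs from Aug 13, 2026, when the opening brief is filed. The window is 21–47 days after Aug 13, 2026; it closes on Sep 29, 2026.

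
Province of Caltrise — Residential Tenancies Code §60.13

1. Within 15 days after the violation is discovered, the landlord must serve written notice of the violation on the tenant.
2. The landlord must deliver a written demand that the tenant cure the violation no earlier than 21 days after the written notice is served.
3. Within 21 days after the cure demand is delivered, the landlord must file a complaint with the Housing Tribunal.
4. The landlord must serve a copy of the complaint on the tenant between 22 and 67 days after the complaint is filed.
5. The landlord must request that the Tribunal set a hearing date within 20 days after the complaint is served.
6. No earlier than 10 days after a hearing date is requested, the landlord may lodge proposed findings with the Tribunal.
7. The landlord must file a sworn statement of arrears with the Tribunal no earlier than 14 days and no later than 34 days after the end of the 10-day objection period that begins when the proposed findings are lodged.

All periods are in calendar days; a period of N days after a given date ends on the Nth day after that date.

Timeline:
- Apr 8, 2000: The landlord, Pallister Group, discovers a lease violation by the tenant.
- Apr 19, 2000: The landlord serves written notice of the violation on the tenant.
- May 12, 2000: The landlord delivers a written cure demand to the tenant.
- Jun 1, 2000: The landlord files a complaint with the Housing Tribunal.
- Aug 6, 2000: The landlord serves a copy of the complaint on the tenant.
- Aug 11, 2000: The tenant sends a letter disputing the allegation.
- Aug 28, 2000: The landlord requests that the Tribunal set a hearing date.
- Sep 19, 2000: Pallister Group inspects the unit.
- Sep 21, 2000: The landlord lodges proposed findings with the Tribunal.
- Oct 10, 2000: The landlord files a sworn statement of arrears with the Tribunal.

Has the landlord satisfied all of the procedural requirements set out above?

Step 1 — counting 15 days from Apr 8, 2000 (when the violation is discovered) gives a deadline of Apr 23, 2000; Apr 19, 2000 is within that limit.
Step 2 — must wait 21 days from Apr 19, 2000 (when the written notice is served), so not before May 10, 2000; done May 12, 2000 — permitted.
Step 3 — counting 21 days from May 12, 2000 (when the cure demand is delivered) gives a deadline of Jun 2, 2000; done Jun 1, 2000 — timely.
Step 4 — 22 and 67 days from Jun 1, 2000 (when the complaint is filed) are Jun 23, 2000 and Aug 7, 2000 respectively; done Aug 6, 2000 — within the window.
Step 5 — counting 20 days from Aug 6, 2000 (when the complaint is served) gives a deadline of Aug 26, 2000; done Aug 28, 2000 — 2 days late.
That is the first point of non-compliance.

No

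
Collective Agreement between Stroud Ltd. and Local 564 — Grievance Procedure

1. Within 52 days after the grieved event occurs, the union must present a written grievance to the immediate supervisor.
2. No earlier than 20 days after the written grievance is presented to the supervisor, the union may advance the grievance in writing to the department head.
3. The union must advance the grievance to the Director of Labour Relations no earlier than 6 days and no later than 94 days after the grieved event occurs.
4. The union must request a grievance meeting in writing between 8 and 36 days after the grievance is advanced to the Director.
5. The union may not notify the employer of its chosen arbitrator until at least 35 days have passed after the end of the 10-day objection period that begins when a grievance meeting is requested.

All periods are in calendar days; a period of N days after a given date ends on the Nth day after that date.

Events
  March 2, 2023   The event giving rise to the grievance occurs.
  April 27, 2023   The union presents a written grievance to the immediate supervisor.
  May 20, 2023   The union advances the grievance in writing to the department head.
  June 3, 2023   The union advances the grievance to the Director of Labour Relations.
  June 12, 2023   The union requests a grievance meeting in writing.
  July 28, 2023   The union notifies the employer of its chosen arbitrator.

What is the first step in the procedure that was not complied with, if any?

Step 1

Step 1 — counting 52 days from March 2, 2023 (when the grieved event occurs) gives a deadline of April 23, 2023; done April 27, 2023 — 4 days late.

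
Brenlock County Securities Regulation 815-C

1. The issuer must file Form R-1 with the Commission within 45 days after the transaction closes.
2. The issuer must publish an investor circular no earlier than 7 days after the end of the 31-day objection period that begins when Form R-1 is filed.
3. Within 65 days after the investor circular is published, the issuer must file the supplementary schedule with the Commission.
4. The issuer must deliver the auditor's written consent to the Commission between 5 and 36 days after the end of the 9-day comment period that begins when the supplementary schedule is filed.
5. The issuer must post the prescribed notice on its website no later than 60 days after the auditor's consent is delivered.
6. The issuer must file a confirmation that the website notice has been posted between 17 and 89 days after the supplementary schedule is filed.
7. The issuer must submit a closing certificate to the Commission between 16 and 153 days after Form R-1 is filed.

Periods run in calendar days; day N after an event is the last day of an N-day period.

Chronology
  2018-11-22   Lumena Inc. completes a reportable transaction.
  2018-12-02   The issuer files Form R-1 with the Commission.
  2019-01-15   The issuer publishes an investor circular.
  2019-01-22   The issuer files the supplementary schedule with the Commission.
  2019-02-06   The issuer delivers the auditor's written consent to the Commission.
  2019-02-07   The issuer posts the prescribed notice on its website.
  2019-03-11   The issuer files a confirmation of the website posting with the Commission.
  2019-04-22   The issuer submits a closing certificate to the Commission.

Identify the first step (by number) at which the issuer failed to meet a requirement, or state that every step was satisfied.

None — every step was satisfied

(1) due by 2018-11-22 + 45 days = 2019-01-06; done 2018-12-02 — timely.
(2) permitted from 2019-01-02 + 7 days = 2019-01-09 onward; done 2019-01-15 — permitted.
(3) due by 2019-01-15 + 65 days = 2019-03-21; done 2019-01-22 — timely.
(4) the permitted window runs from 2019-01-31 + 5 = 2019-02-05 to 2019-01-31 + 36 = 2019-03-08; done 2019-02-06 — within the window.
(5) due by 2019-02-06 + 60 days = 2019-04-07; done 2019-02-07 — timely.
(6) the permitted window runs from 2019-01-22 + 17 = 2019-02-08 to 2019-01-22 + 89 = 2019-04-21; done 2019-03-11, which is between those dates.
(7) the permitted window runs from 2018-12-02 + 16 = 2018-12-18 to 2018-12-02 + 153 = 2019-05-04; done 2019-04-22 — within the window.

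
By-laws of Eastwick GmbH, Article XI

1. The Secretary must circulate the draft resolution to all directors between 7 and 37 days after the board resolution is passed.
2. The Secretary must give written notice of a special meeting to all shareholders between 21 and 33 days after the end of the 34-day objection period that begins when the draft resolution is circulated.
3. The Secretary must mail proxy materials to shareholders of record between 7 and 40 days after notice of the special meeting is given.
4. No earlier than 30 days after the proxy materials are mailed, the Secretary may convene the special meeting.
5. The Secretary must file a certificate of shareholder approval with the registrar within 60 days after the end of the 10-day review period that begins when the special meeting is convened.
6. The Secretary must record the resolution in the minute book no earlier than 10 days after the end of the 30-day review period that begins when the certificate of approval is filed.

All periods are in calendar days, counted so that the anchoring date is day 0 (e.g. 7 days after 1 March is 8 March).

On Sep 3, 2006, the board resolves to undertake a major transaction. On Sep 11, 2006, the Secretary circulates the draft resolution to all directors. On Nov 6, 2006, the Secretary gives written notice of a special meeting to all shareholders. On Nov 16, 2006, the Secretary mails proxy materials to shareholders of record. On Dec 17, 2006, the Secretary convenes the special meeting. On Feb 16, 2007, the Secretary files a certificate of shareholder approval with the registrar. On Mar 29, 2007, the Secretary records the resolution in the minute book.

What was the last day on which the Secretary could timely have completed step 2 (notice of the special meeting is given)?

The draft resolution is circulated on Sep 11, 2006; the 34-day objection period therefore ends Oct 15, 2006, and step 2 runs from that date. The window is 21–33 days after Oct 15, 2006; it closes on Nov 17, 2006.

Nov 17, 2006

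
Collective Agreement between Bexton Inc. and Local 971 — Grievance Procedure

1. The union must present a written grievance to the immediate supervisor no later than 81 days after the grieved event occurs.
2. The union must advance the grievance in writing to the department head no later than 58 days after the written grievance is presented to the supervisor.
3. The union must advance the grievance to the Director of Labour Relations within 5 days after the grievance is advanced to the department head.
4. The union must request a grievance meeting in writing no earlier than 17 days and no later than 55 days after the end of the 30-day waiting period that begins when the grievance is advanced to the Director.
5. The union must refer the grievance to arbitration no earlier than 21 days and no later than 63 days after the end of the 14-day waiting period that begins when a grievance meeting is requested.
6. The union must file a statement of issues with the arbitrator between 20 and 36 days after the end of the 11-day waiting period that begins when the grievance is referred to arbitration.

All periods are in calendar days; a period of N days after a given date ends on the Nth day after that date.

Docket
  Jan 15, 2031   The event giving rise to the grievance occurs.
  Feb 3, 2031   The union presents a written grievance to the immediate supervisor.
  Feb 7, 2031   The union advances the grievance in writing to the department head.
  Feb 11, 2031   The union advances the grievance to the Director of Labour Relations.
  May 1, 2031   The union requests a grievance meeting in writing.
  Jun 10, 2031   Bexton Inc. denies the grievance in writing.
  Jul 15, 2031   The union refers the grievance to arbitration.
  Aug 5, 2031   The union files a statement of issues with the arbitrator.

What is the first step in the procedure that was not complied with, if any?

Step 6

(1) due by Jan 15, 2031 + 81 days = Apr 6, 2031; completed Feb 3, 2031, before the deadline.
(2) due by Feb 3, 2031 + 58 days = Apr 2, 2031; Feb 7, 2031 is within that limit.
(3) due by Feb 7, 2031 + 5 days = Feb 12, 2031; completed Feb 11, 2031, before the deadline.
(4) the permitted window runs from Mar 13, 2031 + 17 = Mar 30, 2031 to Mar 13, 2031 + 55 = May 7, 2031; May 1, 2031 falls inside that range.
(5) the permitted window runs from May 15, 2031 + 21 = Jun 5, 2031 to May 15, 2031 + 63 = Jul 17, 2031; done Jul 15, 2031, which is between those dates.
(6) the permitted window runs from Jul 26, 2031 + 20 = Aug 15, 2031 to Jul 26, 2031 + 36 = Aug 31, 2031; Aug 5, 2031 is 10 days too early.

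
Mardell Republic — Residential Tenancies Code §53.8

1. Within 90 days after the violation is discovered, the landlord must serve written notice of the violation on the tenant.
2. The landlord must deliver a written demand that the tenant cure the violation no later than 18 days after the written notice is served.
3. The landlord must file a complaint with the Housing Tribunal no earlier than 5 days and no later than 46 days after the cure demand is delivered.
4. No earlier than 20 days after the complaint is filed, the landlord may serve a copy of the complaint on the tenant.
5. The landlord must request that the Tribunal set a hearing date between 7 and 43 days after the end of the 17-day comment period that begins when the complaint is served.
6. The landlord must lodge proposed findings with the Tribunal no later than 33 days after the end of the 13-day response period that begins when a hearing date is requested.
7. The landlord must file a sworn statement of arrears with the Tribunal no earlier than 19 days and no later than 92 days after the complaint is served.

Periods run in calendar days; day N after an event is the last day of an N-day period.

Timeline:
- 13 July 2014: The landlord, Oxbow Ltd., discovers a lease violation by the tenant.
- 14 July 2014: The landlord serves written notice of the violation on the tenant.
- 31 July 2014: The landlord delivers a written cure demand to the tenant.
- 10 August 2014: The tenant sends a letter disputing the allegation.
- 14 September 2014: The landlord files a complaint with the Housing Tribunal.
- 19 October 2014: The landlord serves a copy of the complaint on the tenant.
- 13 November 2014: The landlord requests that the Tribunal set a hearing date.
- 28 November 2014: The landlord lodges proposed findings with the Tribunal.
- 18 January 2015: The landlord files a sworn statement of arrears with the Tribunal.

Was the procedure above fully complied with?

Yes

Step 1: 90 days after 13 July 2014 (when the violation is discovered) is 11 October 2014; done 14 July 2014 — timely.
Step 2: 18 days after 14 July 2014 (when the written notice is served) is 1 August 2014; done 31 July 2014 — timely.
Step 3: the window is 5–46 days after 31 July 2014 (when the cure demand is delivered), so 5 August 2014 through 15 September 2014; done 14 September 2014 — within the window.
Step 4: the earliest permitted date is 20 days after 14 September 2014 (when the complaint is filed), i.e. 4 October 2014; done 19 October 2014 — permitted.
Step 5: the window is 7–43 days after 5 November 2014 (end of the 17-day comment period, which began when the complaint is served on 19 October 2014), so 12 November 2014 through 18 December 2014; 13 November 2014 falls inside that range.
Step 6: 33 days after 26 November 2014 (end of the 13-day response period, which began when a hearing date is requested on 13 November 2014) is 29 December 2014; done 28 November 2014 — timely.
Step 7: the window is 19–92 days after 19 October 2014 (when the complaint is served), so 7 November 2014 through 19 January 2015; done 18 January 2015, which is between those dates.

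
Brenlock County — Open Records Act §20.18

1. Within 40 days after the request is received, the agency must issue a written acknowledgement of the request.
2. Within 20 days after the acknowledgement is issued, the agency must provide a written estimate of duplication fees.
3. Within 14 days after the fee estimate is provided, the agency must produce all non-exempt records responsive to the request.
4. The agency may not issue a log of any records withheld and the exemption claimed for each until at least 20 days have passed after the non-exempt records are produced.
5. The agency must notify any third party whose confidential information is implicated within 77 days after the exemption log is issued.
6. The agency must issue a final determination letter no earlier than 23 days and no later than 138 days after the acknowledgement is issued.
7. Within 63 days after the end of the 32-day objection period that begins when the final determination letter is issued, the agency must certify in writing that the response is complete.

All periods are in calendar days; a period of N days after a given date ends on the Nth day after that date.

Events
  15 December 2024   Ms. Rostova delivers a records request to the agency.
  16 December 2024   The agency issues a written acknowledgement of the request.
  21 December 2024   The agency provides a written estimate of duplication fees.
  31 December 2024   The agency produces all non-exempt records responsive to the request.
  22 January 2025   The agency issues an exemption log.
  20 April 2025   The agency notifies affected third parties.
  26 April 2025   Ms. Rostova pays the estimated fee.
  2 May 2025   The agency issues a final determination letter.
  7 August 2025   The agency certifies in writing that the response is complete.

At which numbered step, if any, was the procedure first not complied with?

Step 5

Step 1: 40 days after 15 December 2024 (when the request is received) is 24 January 2025; completed 16 December 2024, before the deadline.
Step 2: 20 days after 16 December 2024 (when the acknowledgement is issued) is 5 January 2025; 21 December 2024 is within that limit.
Step 3: 14 days after 21 December 2024 (when the fee estimate is provided) is 4 January 2025; 31 December 2024 is within that limit.
Step 4: the earliest permitted date is 20 days after 31 December 2024 (when the non-exempt records are produced), i.e. 20 January 2025; done 22 January 2025, after the minimum wait.
Step 5: 77 days after 22 January 2025 (when the exemption log is issued) is 9 April 2025; done 20 April 2025 — 11 days late.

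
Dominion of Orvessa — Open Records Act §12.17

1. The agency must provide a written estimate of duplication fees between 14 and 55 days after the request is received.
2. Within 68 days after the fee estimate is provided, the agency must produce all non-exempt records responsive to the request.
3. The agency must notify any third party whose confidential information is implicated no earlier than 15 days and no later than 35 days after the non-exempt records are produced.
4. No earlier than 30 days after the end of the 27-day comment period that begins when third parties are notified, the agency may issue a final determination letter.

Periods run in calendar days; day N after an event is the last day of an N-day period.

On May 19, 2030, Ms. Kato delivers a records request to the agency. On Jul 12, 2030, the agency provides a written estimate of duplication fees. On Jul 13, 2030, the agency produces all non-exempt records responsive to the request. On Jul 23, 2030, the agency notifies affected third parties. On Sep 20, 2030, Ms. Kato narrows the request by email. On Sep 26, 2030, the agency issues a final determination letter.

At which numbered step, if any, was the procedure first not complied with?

Step 1: the window is 14–55 days after May 19, 2030 (when the request is received), so Jun 2, 2030 through Jul 13, 2030; done Jul 12, 2030 — within the window.
Step 2: 68 days after Jul 12, 2030 (when the fee estimate is provided) is Sep 18, 2030; Jul 13, 2030 is within that limit.
Step 3: the window is 15–35 days after Jul 13, 2030 (when the non-exempt records are produced), so Jul 28, 2030 through Aug 17, 2030; done Jul 23, 2030 — 5 days before the window opened.

Step 3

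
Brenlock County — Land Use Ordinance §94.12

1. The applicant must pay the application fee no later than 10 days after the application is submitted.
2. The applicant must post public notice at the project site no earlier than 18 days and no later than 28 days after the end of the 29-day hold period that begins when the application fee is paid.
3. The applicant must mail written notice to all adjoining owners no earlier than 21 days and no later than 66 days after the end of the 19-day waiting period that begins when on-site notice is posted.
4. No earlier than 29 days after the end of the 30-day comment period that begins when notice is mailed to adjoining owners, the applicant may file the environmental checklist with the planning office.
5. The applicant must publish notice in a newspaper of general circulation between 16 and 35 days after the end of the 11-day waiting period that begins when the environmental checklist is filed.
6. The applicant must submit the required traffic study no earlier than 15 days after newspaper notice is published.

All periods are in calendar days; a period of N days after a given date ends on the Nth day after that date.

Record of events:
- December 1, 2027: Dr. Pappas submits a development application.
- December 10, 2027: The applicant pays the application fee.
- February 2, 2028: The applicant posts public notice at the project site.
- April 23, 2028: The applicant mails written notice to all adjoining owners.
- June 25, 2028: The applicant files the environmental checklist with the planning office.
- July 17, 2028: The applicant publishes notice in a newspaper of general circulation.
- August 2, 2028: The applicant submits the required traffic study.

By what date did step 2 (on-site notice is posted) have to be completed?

The application fee is paid on December 10, 2027; the 29-day hold period therefore ends January 8, 2028, and step 2 runs from that date. The window is 18–28 days after January 8, 2028; it closes on February 5, 2028.

February 5, 2028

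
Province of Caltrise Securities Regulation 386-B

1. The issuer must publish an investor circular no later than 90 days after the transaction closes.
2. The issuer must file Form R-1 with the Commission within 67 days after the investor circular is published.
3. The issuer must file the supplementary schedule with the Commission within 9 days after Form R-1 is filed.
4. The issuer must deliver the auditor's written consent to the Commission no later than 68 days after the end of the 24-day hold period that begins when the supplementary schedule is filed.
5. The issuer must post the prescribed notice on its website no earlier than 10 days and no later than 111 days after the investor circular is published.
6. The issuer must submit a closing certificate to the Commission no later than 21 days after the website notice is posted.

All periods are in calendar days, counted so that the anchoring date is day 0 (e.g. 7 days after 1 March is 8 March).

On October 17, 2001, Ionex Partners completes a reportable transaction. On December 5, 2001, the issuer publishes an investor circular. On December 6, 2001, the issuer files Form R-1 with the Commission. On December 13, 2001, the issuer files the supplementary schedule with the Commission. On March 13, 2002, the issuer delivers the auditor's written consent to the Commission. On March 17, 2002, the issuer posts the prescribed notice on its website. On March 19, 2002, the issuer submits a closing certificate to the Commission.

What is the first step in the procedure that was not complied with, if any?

(1) due by October 17, 2001 + 90 days = January 15, 2002; December 5, 2001 is within that limit.
(2) due by December 5, 2001 + 67 days = February 10, 2002; done December 6, 2001 — timely.
(3) due by December 6, 2001 + 9 days = December 15, 2001; December 13, 2001 is within that limit.
(4) due by January 6, 2002 + 68 days = March 15, 2002; completed March 13, 2002, before the deadline.
(5) the permitted window runs from December 5, 2001 + 10 = December 15, 2001 to December 5, 2001 + 111 = March 26, 2002; March 17, 2002 falls inside that range.
(6) due by March 17, 2002 + 21 days = April 7, 2002; March 19, 2002 is within that limit.

None — every step was satisfied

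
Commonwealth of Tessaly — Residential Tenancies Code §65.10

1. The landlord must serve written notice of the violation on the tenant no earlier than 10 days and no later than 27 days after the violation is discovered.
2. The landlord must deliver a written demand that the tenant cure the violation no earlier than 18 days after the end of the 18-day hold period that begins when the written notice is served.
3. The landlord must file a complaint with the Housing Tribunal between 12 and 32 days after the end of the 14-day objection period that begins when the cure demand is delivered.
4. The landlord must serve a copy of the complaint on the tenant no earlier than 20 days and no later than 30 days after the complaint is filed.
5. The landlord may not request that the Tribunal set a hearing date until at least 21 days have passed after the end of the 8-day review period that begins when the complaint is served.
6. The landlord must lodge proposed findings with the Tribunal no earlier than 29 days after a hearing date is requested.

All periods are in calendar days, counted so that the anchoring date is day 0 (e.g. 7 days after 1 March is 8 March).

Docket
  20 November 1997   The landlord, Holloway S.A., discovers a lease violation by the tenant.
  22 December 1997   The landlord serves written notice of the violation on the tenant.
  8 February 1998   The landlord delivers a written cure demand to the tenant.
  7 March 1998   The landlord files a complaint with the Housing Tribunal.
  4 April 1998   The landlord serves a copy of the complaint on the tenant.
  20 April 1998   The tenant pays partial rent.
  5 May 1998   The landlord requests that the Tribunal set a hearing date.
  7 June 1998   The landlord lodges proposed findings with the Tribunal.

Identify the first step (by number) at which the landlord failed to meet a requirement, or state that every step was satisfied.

Step 1

(1) the permitted window runs from 20 November 1997 + 10 = 30 November 1997 to 20 November 1997 + 27 = 17 December 1997; 22 December 1997 is 5 days past the end of the window.
The procedure was therefore not followed at step 1.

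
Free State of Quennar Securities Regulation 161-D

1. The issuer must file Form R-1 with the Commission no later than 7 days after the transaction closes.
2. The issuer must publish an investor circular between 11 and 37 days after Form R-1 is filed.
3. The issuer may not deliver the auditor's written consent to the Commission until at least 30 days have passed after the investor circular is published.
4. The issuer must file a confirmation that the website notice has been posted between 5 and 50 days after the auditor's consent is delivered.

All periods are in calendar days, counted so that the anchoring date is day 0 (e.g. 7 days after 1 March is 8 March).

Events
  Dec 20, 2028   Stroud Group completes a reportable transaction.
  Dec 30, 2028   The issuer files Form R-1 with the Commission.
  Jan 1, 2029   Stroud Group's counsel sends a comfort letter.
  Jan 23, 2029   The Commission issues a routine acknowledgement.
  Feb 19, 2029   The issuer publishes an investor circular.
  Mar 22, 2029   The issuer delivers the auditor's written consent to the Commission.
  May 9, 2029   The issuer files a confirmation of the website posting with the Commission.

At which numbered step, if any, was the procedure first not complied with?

Step 1 — counting 7 days from Dec 20, 2028 (when the transaction closes) gives a deadline of Dec 27, 2028; Dec 30, 2028 misses that deadline by 3 days.

Step 1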